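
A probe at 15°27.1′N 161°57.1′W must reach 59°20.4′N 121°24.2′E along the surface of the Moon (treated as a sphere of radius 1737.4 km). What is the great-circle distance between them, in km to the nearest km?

2121 km

In radians: φ₁ = 0.2697, φ₂ = 1.0357, Δλ = -76.645° = -1.3377 rad.
cos c = sin φ₁ sin φ₂ + cos φ₁ cos φ₂ cos Δλ = (0.2664)(0.8602) + (0.9639)(0.5099)(0.2310) = 0.34271,
so c = arccos(0.34271) = 1.22099 rad.
Distance = R·c = 1737.4 × 1.2210 ≈ 2121 km.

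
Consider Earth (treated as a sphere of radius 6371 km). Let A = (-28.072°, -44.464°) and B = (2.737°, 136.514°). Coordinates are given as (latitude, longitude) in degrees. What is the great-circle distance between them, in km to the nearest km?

In radians: φ₁ = -0.4899, φ₂ = 0.0478, Δλ = -179.022° = -3.1245 rad.
Haversine: a = sin²(Δφ/2) + cos φ₁ cos φ₂ sin²(Δλ/2) = 0.0706 + (0.8824)(0.9989)(0.9999) = 0.95185.
Central angle c = 2·arcsin(√a) = 2.69911 rad.
Distance = R·c = 6371 × 2.6991 ≈ 17196 km.

17196 km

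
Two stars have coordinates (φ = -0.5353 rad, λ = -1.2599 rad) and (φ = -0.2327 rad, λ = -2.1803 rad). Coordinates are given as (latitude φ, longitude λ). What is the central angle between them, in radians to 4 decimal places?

0.8964 rad

With latitudes φ₁ = -30.670°, φ₂ = -13.333° and longitude difference Δλ = -52.735°:
cos c = sin φ₁ sin φ₂ + cos φ₁ cos φ₂ cos Δλ = (-0.5101)(-0.2306) + (0.8601)(0.9730)(0.6055) = 0.62440,
so c = arccos(0.62440) = 0.89644 rad.
So the angular separation is 0.8964 rad.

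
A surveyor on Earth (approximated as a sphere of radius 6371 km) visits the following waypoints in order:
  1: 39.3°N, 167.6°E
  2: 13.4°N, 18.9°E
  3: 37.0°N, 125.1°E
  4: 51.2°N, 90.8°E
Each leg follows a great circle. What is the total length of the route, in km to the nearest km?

26938 km

Leg 1→2: central angle 2.0903 rad, distance 13317.2 km.
Leg 2→3: central angle 1.6482 rad, distance 10500.4 km.
Leg 3→4: central angle 0.4898 rad, distance 3120.6 km.
Total: 13317.2 + 10500.4 + 3120.6 ≈ 26938 km.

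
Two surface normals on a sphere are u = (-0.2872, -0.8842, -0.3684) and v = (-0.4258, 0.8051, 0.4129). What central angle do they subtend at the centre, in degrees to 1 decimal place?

137.9°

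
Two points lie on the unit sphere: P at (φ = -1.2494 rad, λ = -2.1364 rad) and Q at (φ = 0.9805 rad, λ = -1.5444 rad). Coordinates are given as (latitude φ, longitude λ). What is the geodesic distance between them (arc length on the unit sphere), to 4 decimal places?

Let φ₁ = -1.2494 rad, φ₂ = 0.9805 rad, and Δλ = 0.5920 rad.
cos c = sin φ₁ sin φ₂ + cos φ₁ cos φ₂ cos Δλ = (-0.9488)(0.8308) + (0.3159)(0.5566)(0.8298) = -0.64233,
so c = arccos(-0.64233) = 2.26833 rad.
On the unit sphere the arc length equals the central angle: 2.2683.

2.2683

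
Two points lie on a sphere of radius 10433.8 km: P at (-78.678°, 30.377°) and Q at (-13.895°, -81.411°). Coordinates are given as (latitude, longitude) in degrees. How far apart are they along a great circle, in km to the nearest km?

14663 km

Let φ₁ = -1.3732 rad, φ₂ = -0.2425 rad, and Δλ = -1.9511 rad.
Haversine: a = sin²(Δφ/2) + cos φ₁ cos φ₂ sin²(Δλ/2) = 0.2870 + (0.1963)(0.9707)(0.6856) = 0.41763.
Central angle c = 2·arcsin(√a) = 1.40531 rad.
Distance = R·c = 10433.8 × 1.4053 ≈ 14663 km.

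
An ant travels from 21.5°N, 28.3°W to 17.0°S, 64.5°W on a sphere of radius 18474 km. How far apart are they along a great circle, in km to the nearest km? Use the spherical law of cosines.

In radians: φ₁ = 0.3752, φ₂ = -0.2967, Δλ = -36.200° = -0.6318 rad.
cos c = sin φ₁ sin φ₂ + cos φ₁ cos φ₂ cos Δλ = (0.3665)(-0.2924) + (0.9304)(0.9563)(0.8070) = 0.61085,
so c = arccos(0.61085) = 0.91366 rad.
Distance = R·c = 18474 × 0.9137 ≈ 16879 km.

16879 km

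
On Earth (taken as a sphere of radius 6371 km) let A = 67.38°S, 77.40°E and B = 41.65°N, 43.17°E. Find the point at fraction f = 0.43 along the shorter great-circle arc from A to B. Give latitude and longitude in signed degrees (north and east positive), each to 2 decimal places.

Central angle δ = 1.9561 rad. Interpolating on the sphere with fraction f = 0.43:
P = [sin((1−f)δ)·A + sin(fδ)·B] / sin δ = 0.9689·A + 0.8044·B in Cartesian coordinates,
giving P = (0.5196, 0.7749, -0.3598), i.e. latitude -21.09°, longitude 56.15°.

-21.09°, 56.15°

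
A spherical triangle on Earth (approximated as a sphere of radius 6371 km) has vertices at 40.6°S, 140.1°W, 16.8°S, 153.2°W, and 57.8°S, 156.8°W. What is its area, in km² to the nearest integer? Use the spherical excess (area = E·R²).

2864257 km²

Side lengths (central angles): a = 0.7171, b = 0.3534, c = 0.4600 rad; semiperimeter s = 0.7653.
By l'Huilier's theorem, tan(E/4) = √[tan(s/2) tan((s−a)/2) tan((s−b)/2) tan((s−c)/2)], giving spherical excess E = 0.0706 rad.
Area = E·R² = 0.0706 × (6371)² ≈ 2864257 km².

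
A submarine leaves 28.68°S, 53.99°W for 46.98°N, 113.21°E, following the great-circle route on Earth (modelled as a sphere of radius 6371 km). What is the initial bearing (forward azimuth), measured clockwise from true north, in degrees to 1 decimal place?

With φ₁ = -0.5006, φ₂ = 0.8200, Δλ = 2.9182 rad, the forward-azimuth formula gives
θ = atan2( sin Δλ cos φ₂ , cos φ₁ sin φ₂ − sin φ₁ cos φ₂ cos Δλ ) = atan2(0.1512, 0.3221) = 25.14°.
So the initial bearing is 25.1°.

25.1°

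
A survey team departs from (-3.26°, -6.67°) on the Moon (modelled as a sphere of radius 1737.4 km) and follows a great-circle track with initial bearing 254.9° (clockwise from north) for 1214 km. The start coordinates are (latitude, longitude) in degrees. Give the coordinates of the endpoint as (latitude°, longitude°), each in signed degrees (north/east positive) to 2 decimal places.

-12.17°, -46.11°

Angular distance δ = d/R = 1214/1737.4 = 0.69875 rad; initial bearing θ = 4.4488 rad.
sin φ₂ = sin φ₁ cos δ + cos φ₁ sin δ cos θ = (-0.0569)(0.7656) + (0.9984)(0.6433)(-0.2605) = -0.2108, so φ₂ = -12.17°.
Δλ = atan2(sin θ sin δ cos φ₁, cos δ − sin φ₁ sin φ₂) = atan2(-0.6200, 0.7537) = -39.444°.
λ₂ = -6.670° − 39.444° = -46.11°.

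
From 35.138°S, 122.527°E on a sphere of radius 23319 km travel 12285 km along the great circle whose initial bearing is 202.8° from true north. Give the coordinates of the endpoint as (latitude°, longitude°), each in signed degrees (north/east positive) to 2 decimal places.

-61.23°, 98.65°

Angular distance δ = d/R = 12285/23319 = 0.52682 rad; initial bearing θ = 3.5395 rad.
sin φ₂ = sin φ₁ cos δ + cos φ₁ sin δ cos θ = (-0.5755)(0.8644) + (0.8178)(0.5028)(-0.9219) = -0.8765, so φ₂ = -61.23°.
Δλ = atan2(sin θ sin δ cos φ₁, cos δ − sin φ₁ sin φ₂) = atan2(-0.1593, 0.3599) = -23.879°.
λ₂ = 122.527° − 23.879° = 98.65°.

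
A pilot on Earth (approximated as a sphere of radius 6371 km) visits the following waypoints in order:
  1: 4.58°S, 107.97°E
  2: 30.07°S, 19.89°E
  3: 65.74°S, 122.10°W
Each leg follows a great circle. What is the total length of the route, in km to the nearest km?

Leg 1→2: central angle 1.5018 rad, distance 9568.2 km.
Leg 2→3: central angle 1.3932 rad, distance 8876.2 km.
Total: 9568.2 + 8876.2 ≈ 18444 km.

18444 km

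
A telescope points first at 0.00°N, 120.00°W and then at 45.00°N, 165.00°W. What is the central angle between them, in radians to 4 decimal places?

1.0472 rad

With latitudes φ₁ = 0.000°, φ₂ = 45.000° and longitude difference Δλ = -45.000°:
Haversine: a = sin²(Δφ/2) + cos φ₁ cos φ₂ sin²(Δλ/2) = 0.1464 + (1.0000)(0.7071)(0.1464) = 0.25000.
Central angle c = 2·arcsin(√a) = 1.04720 rad.
So the angular separation is 1.0472 rad.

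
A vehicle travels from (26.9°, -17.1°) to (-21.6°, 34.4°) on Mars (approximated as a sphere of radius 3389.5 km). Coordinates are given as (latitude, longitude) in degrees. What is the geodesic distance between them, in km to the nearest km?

In radians: φ₁ = 0.4695, φ₂ = -0.3770, Δλ = 51.500° = 0.8988 rad.
cos c = sin φ₁ sin φ₂ + cos φ₁ cos φ₂ cos Δλ = (0.4524)(-0.3681) + (0.8918)(0.9298)(0.6225) = 0.34962,
so c = arccos(0.34962) = 1.21363 rad.
Distance = R·c = 3389.5 × 1.2136 ≈ 4114 km.

4114 km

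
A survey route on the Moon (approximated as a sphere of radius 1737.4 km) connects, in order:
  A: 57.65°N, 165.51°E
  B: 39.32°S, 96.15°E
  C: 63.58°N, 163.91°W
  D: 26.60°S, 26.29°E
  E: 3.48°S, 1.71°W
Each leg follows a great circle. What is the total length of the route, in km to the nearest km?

12722 km

Leg A→B: central angle 1.9708 rad, distance 3424.0 km.
Leg B→C: central angle 2.2483 rad, distance 3906.3 km.
Leg C→D: central angle 2.4858 rad, distance 4318.8 km.
Leg D→E: central angle 0.6177 rad, distance 1073.2 km.
Total: 3424.0 + 3906.3 + 4318.8 + 1073.2 ≈ 12722 km.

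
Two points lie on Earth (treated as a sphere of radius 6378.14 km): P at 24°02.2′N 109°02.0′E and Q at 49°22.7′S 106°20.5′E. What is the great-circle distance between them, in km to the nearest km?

8177 km

In radians: φ₁ = 0.4195, φ₂ = -0.8618, Δλ = -2.692° = -0.0470 rad.
Haversine: a = sin²(Δφ/2) + cos φ₁ cos φ₂ sin²(Δλ/2) = 0.3573 + (0.9133)(0.6511)(0.0006) = 0.35761.
Central angle c = 2·arcsin(√a) = 1.28202 rad.
Distance = R·c = 6378.14 × 1.2820 ≈ 8177 km.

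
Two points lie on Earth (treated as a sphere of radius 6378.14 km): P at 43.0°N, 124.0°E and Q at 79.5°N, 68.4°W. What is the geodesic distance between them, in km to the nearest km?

6377 km

With latitudes φ₁ = 43.000°, φ₂ = 79.500° and longitude difference Δλ = 167.600°:
cos c = sin φ₁ sin φ₂ + cos φ₁ cos φ₂ cos Δλ = (0.6820)(0.9833) + (0.7314)(0.1822)(-0.9767) = 0.54041,
so c = arccos(0.54041) = 0.99987 rad.
Distance = R·c = 6378.14 × 0.9999 ≈ 6377 km.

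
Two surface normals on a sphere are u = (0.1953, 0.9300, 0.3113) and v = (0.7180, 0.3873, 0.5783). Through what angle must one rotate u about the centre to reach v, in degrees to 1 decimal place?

47.1°

u·v = 0.6804; |u| = 1.0000, |v| = 1.0000.
cos θ = (u·v)/(|u||v|) = 0.6805, so θ = 47.1°.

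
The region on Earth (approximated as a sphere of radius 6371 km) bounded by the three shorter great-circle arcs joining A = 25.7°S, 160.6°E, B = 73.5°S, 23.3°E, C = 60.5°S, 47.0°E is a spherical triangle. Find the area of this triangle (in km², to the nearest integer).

Side lengths (central angles): a = 0.2744, b = 1.3696, c = 1.3411 rad; semiperimeter s = 1.4926.
By l'Huilier's theorem, tan(E/4) = √[tan(s/2) tan((s−a)/2) tan((s−b)/2) tan((s−c)/2)], giving spherical excess E = 0.2193 rad.
Area = E·R² = 0.2193 × (6371)² ≈ 8903035 km².

8903035 km²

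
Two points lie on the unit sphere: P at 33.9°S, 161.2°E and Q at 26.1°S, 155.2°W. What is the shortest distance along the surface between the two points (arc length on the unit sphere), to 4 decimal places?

Let φ₁ = -0.5917 rad, φ₂ = -0.4555 rad, and Δλ = 0.7610 rad.
Haversine: a = sin²(Δφ/2) + cos φ₁ cos φ₂ sin²(Δλ/2) = 0.0046 + (0.8300)(0.8980)(0.1379) = 0.10742.
Central angle c = 2·arcsin(√a) = 0.66785 rad.
On the unit sphere the arc length equals the central angle: 0.6679.

0.6679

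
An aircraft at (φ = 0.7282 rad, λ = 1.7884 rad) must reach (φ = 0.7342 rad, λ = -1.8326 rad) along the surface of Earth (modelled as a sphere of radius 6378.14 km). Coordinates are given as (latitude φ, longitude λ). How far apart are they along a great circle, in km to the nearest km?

In radians: φ₁ = 0.7282, φ₂ = 0.7342, Δλ = 152.532° = 2.6622 rad.
cos c = sin φ₁ sin φ₂ + cos φ₁ cos φ₂ cos Δλ = (0.6655)(0.6700) + (0.7464)(0.7424)(-0.8873) = -0.04572,
so c = arccos(-0.04572) = 1.61653 rad.
Distance = R·c = 6378.14 × 1.6165 ≈ 10310 km.

10310 km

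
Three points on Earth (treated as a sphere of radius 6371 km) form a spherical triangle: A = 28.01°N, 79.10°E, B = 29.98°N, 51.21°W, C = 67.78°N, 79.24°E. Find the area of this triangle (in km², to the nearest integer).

Side lengths (central angles): a = 1.3180, b = 0.6941, c = 1.8339 rad; semiperimeter s = 1.9230.
By l'Huilier's theorem, tan(E/4) = √[tan(s/2) tan((s−a)/2) tan((s−b)/2) tan((s−c)/2)], giving spherical excess E = 0.4723 rad.
Area = E·R² = 0.4723 × (6371)² ≈ 19170357 km².

19170357 km²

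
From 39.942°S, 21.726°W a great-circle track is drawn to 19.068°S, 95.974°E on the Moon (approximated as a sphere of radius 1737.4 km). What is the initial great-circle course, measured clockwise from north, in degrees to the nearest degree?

122°

Δλ = 117.700° = 2.0543 rad.
y = sin Δλ · cos φ₂ = (0.8854)(0.9451) = 0.8368
x = cos φ₁ sin φ₂ − sin φ₁ cos φ₂ cos Δλ = (0.7667)(-0.3267) − (-0.6420)(0.9451)(-0.4648) = -0.5325
θ = atan2(y, x) = 122.47°, so the bearing is 122°.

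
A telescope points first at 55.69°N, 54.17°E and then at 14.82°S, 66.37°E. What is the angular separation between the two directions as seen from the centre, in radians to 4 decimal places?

1.2437 rad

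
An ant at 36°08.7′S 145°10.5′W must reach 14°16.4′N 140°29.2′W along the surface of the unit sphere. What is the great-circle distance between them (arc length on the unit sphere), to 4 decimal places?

0.8834

In radians: φ₁ = -0.6308, φ₂ = 0.2491, Δλ = 4.688° = 0.0818 rad.
cos c = sin φ₁ sin φ₂ + cos φ₁ cos φ₂ cos Δλ = (-0.5898)(0.2465) + (0.8075)(0.9691)(0.9967) = 0.63456,
so c = arccos(0.63456) = 0.88336 rad.
On the unit sphere the arc length equals the central angle: 0.8834.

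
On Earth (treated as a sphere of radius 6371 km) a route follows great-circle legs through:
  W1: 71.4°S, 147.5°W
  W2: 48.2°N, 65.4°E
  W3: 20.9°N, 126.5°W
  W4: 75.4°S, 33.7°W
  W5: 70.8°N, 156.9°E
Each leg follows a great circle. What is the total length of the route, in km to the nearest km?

Leg W1→W2: central angle 2.6574 rad, distance 16930.1 km.
Leg W2→W3: central angle 1.9213 rad, distance 12240.5 km.
Leg W3→W4: central angle 1.9356 rad, distance 12331.4 km.
Leg W4→W5: central angle 3.0453 rad, distance 19401.4 km.
Total: 16930.1 + 12240.5 + 12331.4 + 19401.4 ≈ 60903 km.

60903 km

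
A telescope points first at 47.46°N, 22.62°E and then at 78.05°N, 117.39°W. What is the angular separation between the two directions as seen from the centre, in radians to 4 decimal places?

With latitudes φ₁ = 47.460°, φ₂ = 78.050° and longitude difference Δλ = -140.010°:
cos c = sin φ₁ sin φ₂ + cos φ₁ cos φ₂ cos Δλ = (0.7368)(0.9783) + (0.6761)(0.2071)(-0.7662) = 0.61358,
so c = arccos(0.61358) = 0.91021 rad.
So the angular separation is 0.9102 rad.

0.9102 rad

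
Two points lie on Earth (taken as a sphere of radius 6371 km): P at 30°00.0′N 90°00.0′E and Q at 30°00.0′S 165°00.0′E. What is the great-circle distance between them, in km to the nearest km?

In radians: φ₁ = 0.5236, φ₂ = -0.5236, Δλ = 75.000° = 1.3090 rad.
Haversine: a = sin²(Δφ/2) + cos φ₁ cos φ₂ sin²(Δλ/2) = 0.2500 + (0.8660)(0.8660)(0.3706) = 0.52794.
Central angle c = 2·arcsin(√a) = 1.62671 rad.
Distance = R·c = 6371 × 1.6267 ≈ 10364 km.

10364 km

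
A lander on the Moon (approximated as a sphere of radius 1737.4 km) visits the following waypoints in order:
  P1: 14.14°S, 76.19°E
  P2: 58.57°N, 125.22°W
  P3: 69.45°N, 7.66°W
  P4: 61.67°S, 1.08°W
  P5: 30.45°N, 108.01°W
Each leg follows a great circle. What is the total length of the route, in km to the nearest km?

13124 km

Leg P1→P2: central angle 2.3175 rad, distance 4026.4 km.
Leg P2→P3: central angle 0.7752 rad, distance 1346.8 km.
Leg P3→P4: central angle 2.2899 rad, distance 3978.5 km.
Leg P4→P5: central angle 2.1715 rad, distance 3772.8 km.
Total: 4026.4 + 1346.8 + 3978.5 + 3772.8 ≈ 13124 km.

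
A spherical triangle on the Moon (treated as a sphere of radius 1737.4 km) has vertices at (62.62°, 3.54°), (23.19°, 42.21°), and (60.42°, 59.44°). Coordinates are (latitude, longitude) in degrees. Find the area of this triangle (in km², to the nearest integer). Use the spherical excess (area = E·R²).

Side lengths (central angles): a = 0.6827, b = 0.4521, c = 0.8234 rad; semiperimeter s = 0.9791.
By l'Huilier's theorem, tan(E/4) = √[tan(s/2) tan((s−a)/2) tan((s−b)/2) tan((s−c)/2)], giving spherical excess E = 0.1636 rad.
Area = E·R² = 0.1636 × (1737.4)² ≈ 493793 km².

493793 km²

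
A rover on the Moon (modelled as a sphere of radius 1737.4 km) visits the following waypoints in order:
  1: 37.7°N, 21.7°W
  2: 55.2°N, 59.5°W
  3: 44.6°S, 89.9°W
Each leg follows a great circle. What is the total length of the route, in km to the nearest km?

Leg 1→2: central angle 0.5376 rad, distance 934.0 km.
Leg 2→3: central angle 1.7988 rad, distance 3125.3 km.
Total: 934.0 + 3125.3 ≈ 4059 km.

4059 km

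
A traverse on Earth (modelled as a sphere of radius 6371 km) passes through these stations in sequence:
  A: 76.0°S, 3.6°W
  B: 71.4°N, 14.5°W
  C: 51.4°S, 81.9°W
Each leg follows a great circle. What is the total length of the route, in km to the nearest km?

Leg A→B: central angle 2.5752 rad, distance 16406.6 km.
Leg B→C: central angle 2.2973 rad, distance 14635.8 km.
Total: 16406.6 + 14635.8 ≈ 31042 km.

31042 km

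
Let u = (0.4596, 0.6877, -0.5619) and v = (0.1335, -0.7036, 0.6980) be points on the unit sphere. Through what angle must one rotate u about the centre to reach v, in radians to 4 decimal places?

2.5231 rad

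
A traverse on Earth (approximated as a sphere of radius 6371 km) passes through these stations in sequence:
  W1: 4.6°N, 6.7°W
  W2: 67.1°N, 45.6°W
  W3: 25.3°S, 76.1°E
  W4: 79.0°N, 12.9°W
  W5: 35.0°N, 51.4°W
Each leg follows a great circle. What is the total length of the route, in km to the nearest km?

39433 km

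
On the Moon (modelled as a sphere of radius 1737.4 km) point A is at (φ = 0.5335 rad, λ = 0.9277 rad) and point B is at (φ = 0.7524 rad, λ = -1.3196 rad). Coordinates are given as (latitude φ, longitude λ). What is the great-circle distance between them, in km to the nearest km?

Let φ₁ = 0.5335 rad, φ₂ = 0.7524 rad, and Δλ = -2.2473 rad.
cos c = sin φ₁ sin φ₂ + cos φ₁ cos φ₂ cos Δλ = (0.5086)(0.6834) + (0.8610)(0.7301)(-0.6261) = -0.04601,
so c = arccos(-0.04601) = 1.61682 rad.
Distance = R·c = 1737.4 × 1.6168 ≈ 2809 km.

2809 km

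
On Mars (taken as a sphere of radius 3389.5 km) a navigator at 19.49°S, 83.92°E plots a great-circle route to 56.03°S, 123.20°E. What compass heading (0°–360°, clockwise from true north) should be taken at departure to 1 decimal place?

151.0°

Δλ = 39.280° = 0.6856 rad.
y = sin Δλ · cos φ₂ = (0.6331)(0.5588) = 0.3538
x = cos φ₁ sin φ₂ − sin φ₁ cos φ₂ cos Δλ = (0.9427)(-0.8293) − (-0.3336)(0.5588)(0.7741) = -0.6375
θ = atan2(y, x) = 150.97°, so the bearing is 151.0°.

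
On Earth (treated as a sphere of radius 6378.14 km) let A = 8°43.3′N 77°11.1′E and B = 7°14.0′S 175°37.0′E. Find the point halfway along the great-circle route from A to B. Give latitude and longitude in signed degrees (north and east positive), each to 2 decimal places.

1.14°, 126.52°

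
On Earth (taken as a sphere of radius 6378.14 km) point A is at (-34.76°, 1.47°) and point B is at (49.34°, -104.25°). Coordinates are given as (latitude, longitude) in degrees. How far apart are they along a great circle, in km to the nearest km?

In radians: φ₁ = -0.6067, φ₂ = 0.8611, Δλ = -105.720° = -1.8452 rad.
Haversine: a = sin²(Δφ/2) + cos φ₁ cos φ₂ sin²(Δλ/2) = 0.4486 + (0.8215)(0.6516)(0.6355) = 0.78877.
Central angle c = 2·arcsin(√a) = 2.18650 rad.
Distance = R·c = 6378.14 × 2.1865 ≈ 13946 km.

13946 km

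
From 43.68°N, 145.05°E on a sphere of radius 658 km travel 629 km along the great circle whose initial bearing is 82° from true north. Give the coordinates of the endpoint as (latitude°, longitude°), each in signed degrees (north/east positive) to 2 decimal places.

Angular distance δ = d/R = 629/658 = 0.95593 rad; initial bearing θ = 1.4312 rad.
sin φ₂ = sin φ₁ cos δ + cos φ₁ sin δ cos θ = (0.6906)(0.5769) + (0.7232)(0.8168)(0.1392) = 0.4806, so φ₂ = 28.73°.
Δλ = atan2(sin θ sin δ cos φ₁, cos δ − sin φ₁ sin φ₂) = atan2(0.5850, 0.2449) = 67.282°.
λ₂ = 145.050° + 67.282° = 212.33° → -147.67° after wrapping to (−180°, 180°].

28.73°, -147.67°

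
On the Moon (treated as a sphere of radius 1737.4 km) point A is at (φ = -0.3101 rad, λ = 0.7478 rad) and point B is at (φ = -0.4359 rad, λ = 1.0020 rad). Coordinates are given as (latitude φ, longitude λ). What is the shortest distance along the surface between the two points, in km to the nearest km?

465 km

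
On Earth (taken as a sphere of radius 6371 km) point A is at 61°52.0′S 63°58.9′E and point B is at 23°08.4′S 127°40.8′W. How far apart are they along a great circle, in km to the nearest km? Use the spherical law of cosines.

10506 km

Let φ₁ = -1.0798 rad, φ₂ = -0.4039 rad, and Δλ = 2.9381 rad.
cos c = sin φ₁ sin φ₂ + cos φ₁ cos φ₂ cos Δλ = (-0.8819)(-0.3930) + (0.4715)(0.9195)(-0.9794) = -0.07809,
so c = arccos(-0.07809) = 1.64897 rad.
Distance = R·c = 6371 × 1.6490 ≈ 10506 km.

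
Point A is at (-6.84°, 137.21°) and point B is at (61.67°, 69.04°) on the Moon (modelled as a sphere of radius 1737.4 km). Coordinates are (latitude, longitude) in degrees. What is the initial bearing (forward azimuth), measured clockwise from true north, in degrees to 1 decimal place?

Δλ = -68.170° = -1.1898 rad.
y = sin Δλ · cos φ₂ = (-0.9283)(0.4745) = -0.4405
x = cos φ₁ sin φ₂ − sin φ₁ cos φ₂ cos Δλ = (0.9929)(0.8802) − (-0.1191)(0.4745)(0.3719) = 0.8950
θ = atan2(y, x) = -26.21°; adding 360° gives 333.8°.

333.8°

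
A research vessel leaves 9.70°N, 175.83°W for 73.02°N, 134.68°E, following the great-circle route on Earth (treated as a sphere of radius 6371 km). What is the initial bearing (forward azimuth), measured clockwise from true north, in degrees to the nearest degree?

Δλ = -49.490° = -0.8638 rad.
y = sin Δλ · cos φ₂ = (-0.7603)(0.2920) = -0.2220
x = cos φ₁ sin φ₂ − sin φ₁ cos φ₂ cos Δλ = (0.9857)(0.9564) − (0.1685)(0.2920)(0.6496) = 0.9108
θ = atan2(y, x) = -13.70°; adding 360° gives 346°.

346°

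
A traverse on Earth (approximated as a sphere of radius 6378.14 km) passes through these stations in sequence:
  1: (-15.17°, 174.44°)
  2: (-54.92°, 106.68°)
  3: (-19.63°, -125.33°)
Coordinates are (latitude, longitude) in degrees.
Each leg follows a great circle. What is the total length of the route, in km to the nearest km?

17616 km

Leg 1→2: central angle 1.1328 rad, distance 7225.4 km.
Leg 2→3: central angle 1.6291 rad, distance 10390.6 km.
Total: 7225.4 + 10390.6 ≈ 17616 km.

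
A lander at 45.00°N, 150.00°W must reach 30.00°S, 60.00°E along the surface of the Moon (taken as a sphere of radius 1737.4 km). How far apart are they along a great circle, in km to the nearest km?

In radians: φ₁ = 0.7854, φ₂ = -0.5236, Δλ = -150.000° = -2.6180 rad.
cos c = sin φ₁ sin φ₂ + cos φ₁ cos φ₂ cos Δλ = (0.7071)(-0.5000) + (0.7071)(0.8660)(-0.8660) = -0.88388,
so c = arccos(-0.88388) = 2.65490 rad.
Distance = R·c = 1737.4 × 2.6549 ≈ 4613 km.

4613 km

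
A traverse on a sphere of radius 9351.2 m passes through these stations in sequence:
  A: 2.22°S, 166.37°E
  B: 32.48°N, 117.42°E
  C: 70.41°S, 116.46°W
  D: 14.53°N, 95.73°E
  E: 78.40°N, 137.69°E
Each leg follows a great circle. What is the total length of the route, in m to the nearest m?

61665 m

Leg A→B: central angle 1.0089 rad, distance 9434.6 m.
Leg B→C: central angle 2.3086 rad, distance 21588.0 m.
Leg C→D: central angle 2.1072 rad, distance 19704.7 m.
Leg D→E: central angle 1.1696 rad, distance 10937.3 m.
Total: 9434.6 + 21588.0 + 19704.7 + 10937.3 ≈ 61665 m.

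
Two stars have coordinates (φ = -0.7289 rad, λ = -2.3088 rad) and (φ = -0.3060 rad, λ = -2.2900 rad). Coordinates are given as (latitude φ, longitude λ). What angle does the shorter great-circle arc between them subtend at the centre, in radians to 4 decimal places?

0.4232 rad

In radians: φ₁ = -0.7289, φ₂ = -0.3060, Δλ = 1.077° = 0.0188 rad.
Haversine: a = sin²(Δφ/2) + cos φ₁ cos φ₂ sin²(Δλ/2) = 0.0440 + (0.7459)(0.9535)(0.0001) = 0.04411.
Central angle c = 2·arcsin(√a) = 0.42321 rad.
So the angular separation is 0.4232 rad.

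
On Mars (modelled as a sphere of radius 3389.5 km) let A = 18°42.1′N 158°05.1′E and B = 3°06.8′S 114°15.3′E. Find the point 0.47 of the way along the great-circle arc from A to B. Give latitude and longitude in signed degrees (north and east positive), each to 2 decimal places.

Central angle δ = 0.8435 rad. Interpolating on the sphere with fraction f = 0.47:
P = [sin((1−f)δ)·A + sin(fδ)·B] / sin δ = 0.5787·A + 0.5169·B in Cartesian coordinates,
giving P = (-0.7206, 0.6752, 0.1575), i.e. latitude 9.06°, longitude 136.86°.

9.06°, 136.86°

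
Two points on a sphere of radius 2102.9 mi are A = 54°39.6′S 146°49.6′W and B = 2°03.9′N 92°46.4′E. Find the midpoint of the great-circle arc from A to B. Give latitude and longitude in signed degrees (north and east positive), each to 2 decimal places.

Central angle δ = 1.8985 rad. Interpolating on the sphere with fraction f = 0.5:
P = [sin((1−f)δ)·A + sin(fδ)·B] / sin δ = 0.8587·A + 0.8587·B in Cartesian coordinates,
giving P = (-0.4573, 0.5854, -0.6695), i.e. latitude -42.03°, longitude 128.00°.

-42.03°, 128.00°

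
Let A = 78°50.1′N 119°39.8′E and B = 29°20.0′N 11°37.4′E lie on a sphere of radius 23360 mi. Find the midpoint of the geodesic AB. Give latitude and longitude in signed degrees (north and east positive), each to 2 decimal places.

Central angle δ = 1.1281 rad. Interpolating on the sphere with fraction f = 0.5:
P = [sin((1−f)δ)·A + sin(fδ)·B] / sin δ = 0.5917·A + 0.5917·B in Cartesian coordinates,
giving P = (0.4485, 0.2035, 0.8703), i.e. latitude 60.49°, longitude 24.40°.

60.49°, 24.40°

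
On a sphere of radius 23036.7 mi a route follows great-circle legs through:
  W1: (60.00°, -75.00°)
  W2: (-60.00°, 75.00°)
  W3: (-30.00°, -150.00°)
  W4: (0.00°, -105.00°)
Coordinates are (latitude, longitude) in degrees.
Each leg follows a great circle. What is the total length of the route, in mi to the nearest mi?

Leg W1→W2: central angle 2.8820 rad, distance 66392.8 mi.
Leg W2→W3: central angle 1.4436 rad, distance 33256.4 mi.
Leg W3→W4: central angle 0.9117 rad, distance 21003.4 mi.
Total: 66392.8 + 33256.4 + 21003.4 ≈ 120653 mi.

120653 mi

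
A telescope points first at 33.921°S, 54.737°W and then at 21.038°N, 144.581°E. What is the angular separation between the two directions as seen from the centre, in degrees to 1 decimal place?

158.6°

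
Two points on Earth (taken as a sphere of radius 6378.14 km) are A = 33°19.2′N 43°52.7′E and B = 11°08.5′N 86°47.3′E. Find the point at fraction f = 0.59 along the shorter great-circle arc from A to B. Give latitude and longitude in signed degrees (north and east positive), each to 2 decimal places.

The central angle between A and B is δ = 0.7861 rad.
With f = 0.59, the slerp weights are sin((1−f)δ)/sin δ = 0.4476 and sin(fδ)/sin δ = 0.6322.
Weighted sum of the unit vectors: (0.4476)·(0.6023,0.5792,0.5493) + (0.6322)·(0.0550,0.9796,0.1932) = (0.3044, 0.8786, 0.3681).
Converting back: φ = atan2(z, √(x²+y²)) = 21.60°, λ = atan2(y, x) = 70.89°.

21.60°, 70.89°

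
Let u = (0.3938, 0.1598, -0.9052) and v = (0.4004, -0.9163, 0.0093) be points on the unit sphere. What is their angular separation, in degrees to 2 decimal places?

u·v = 0.0028; |u| = 1.0000, |v| = 1.0000.
cos θ = (u·v)/(|u||v|) = 0.0028, so θ = 89.84°.

89.84°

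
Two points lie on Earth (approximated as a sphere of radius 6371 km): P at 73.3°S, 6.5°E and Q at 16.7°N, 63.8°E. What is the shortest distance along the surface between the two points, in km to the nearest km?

Let φ₁ = -1.2793 rad, φ₂ = 0.2915 rad, and Δλ = 1.0001 rad.
cos c = sin φ₁ sin φ₂ + cos φ₁ cos φ₂ cos Δλ = (-0.9578)(0.2874) + (0.2874)(0.9578)(0.5402) = -0.12654,
so c = arccos(-0.12654) = 1.69768 rad.
Distance = R·c = 6371 × 1.6977 ≈ 10816 km.

10816 km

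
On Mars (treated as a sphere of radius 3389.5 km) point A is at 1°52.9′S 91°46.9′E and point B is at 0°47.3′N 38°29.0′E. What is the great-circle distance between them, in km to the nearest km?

3157 km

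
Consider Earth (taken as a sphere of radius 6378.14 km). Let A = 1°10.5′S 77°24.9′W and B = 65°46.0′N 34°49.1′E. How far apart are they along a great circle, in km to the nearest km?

11134 km

Let φ₁ = -0.0205 rad, φ₂ = 1.1478 rad, and Δλ = 1.9588 rad.
cos c = sin φ₁ sin φ₂ + cos φ₁ cos φ₂ cos Δλ = (-0.0205)(0.9119) + (0.9998)(0.4105)(-0.3784) = -0.17397,
so c = arccos(-0.17397) = 1.74566 rad.
Distance = R·c = 6378.14 × 1.7457 ≈ 11134 km.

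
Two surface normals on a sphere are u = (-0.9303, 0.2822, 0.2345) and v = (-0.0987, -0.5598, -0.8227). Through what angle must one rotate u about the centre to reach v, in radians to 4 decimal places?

1.8329 rad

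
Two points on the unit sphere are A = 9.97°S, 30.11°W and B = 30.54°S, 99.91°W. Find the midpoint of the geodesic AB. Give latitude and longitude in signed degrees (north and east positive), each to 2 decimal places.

The central angle between A and B is δ = 1.1800 rad.
With f = 0.5, the slerp weights are sin((1−f)δ)/sin δ = 0.6017 and sin(fδ)/sin δ = 0.6017.
Weighted sum of the unit vectors: (0.6017)·(0.8520,-0.4941,-0.1731) + (0.6017)·(-0.1482,-0.8484,-0.5081) = (0.4235, -0.8078, -0.4099).
Converting back: φ = atan2(z, √(x²+y²)) = -24.20°, λ = atan2(y, x) = -62.34°.

-24.20°, -62.34°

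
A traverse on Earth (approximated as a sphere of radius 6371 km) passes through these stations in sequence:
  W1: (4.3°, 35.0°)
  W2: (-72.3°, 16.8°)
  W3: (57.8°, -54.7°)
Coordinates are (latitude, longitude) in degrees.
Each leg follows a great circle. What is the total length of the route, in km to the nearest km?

Leg W1→W2: central angle 1.3525 rad, distance 8616.7 km.
Leg W2→W3: central angle 2.4260 rad, distance 15456.3 km.
Total: 8616.7 + 15456.3 ≈ 24073 km.

24073 km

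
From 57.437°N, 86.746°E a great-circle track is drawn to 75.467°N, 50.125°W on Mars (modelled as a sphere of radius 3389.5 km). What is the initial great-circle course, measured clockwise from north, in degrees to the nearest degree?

Δλ = -136.871° = -2.3888 rad.
y = sin Δλ · cos φ₂ = (-0.6836)(0.2509) = -0.1716
x = cos φ₁ sin φ₂ − sin φ₁ cos φ₂ cos Δλ = (0.5382)(0.9680) − (0.8428)(0.2509)(-0.7298) = 0.6754
θ = atan2(y, x) = -14.25°; adding 360° gives 346°.

346°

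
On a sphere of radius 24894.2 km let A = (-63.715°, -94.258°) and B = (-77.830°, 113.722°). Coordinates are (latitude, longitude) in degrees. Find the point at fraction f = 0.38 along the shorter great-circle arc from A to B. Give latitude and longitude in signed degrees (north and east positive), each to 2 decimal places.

-77.55°, -104.95°

Central angle δ = 0.6534 rad. Interpolating on the sphere with fraction f = 0.38:
P = [sin((1−f)δ)·A + sin(fδ)·B] / sin δ = 0.6483·A + 0.4043·B in Cartesian coordinates,
giving P = (-0.0556, -0.2083, -0.9765), i.e. latitude -77.55°, longitude -104.95°.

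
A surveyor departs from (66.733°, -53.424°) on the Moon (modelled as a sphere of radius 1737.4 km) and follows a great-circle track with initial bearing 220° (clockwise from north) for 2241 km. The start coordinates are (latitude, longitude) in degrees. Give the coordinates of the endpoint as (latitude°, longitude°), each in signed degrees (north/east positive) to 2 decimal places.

-2.06°, -91.59°

Angular distance δ = d/R = 2241/1737.4 = 1.28986 rad; initial bearing θ = 3.8397 rad.
sin φ₂ = sin φ₁ cos δ + cos φ₁ sin δ cos θ = (0.9187)(0.2773) + (0.3950)(0.9608)(-0.7660) = -0.0360, so φ₂ = -2.06°.
Δλ = atan2(sin θ sin δ cos φ₁, cos δ − sin φ₁ sin φ₂) = atan2(-0.2440, 0.3104) = -38.169°.
λ₂ = -53.424° − 38.169° = -91.59°.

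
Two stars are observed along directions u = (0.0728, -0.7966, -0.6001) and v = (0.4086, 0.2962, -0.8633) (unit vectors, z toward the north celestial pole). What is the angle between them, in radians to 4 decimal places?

u·v = 0.3119; |u| = 1.0000, |v| = 1.0000.
cos θ = (u·v)/(|u||v|) = 0.3119, so θ = 1.2536 rad.

1.2536 rad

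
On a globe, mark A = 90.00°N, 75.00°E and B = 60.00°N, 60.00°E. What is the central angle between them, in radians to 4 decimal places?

0.5236 rad

In radians: φ₁ = 1.5708, φ₂ = 1.0472, Δλ = -15.000° = -0.2618 rad.
Haversine: a = sin²(Δφ/2) + cos φ₁ cos φ₂ sin²(Δλ/2) = 0.0670 + (0.0000)(0.5000)(0.0170) = 0.06699.
Central angle c = 2·arcsin(√a) = 0.52360 rad.
So the angular separation is 0.5236 rad.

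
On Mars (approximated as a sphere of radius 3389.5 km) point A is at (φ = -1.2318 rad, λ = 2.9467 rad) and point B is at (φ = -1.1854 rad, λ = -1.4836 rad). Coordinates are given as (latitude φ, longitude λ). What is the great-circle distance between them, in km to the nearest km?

1949 km

Let φ₁ = -1.2318 rad, φ₂ = -1.1854 rad, and Δλ = 1.8529 rad.
cos c = sin φ₁ sin φ₂ + cos φ₁ cos φ₂ cos Δλ = (-0.9431)(-0.9266) + (0.3325)(0.3759)(-0.2784) = 0.83911,
so c = arccos(0.83911) = 0.57514 rad.
Distance = R·c = 3389.5 × 0.5751 ≈ 1949 km.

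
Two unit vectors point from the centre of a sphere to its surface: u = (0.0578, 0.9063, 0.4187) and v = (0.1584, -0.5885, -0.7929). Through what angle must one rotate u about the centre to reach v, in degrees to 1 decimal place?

u·v = -0.8562; |u| = 1.0000, |v| = 1.0001.
cos θ = (u·v)/(|u||v|) = -0.8561, so θ = 148.9°.

148.9°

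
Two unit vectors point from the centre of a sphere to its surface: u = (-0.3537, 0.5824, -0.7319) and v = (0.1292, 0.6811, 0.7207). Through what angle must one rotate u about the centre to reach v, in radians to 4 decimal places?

u·v = -0.1765; |u| = 1.0000, |v| = 1.0000.
cos θ = (u·v)/(|u||v|) = -0.1765, so θ = 1.7482 rad.

1.7482 rad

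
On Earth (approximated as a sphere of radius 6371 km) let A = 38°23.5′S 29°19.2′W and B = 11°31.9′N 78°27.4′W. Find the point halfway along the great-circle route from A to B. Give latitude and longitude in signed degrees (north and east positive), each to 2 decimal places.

-14.69°, -56.80°

Central angle δ = 1.1828 rad. Interpolating on the sphere with fraction f = 0.5:
P = [sin((1−f)δ)·A + sin(fδ)·B] / sin δ = 0.6023·A + 0.6023·B in Cartesian coordinates,
giving P = (0.5297, -0.8094, -0.2536), i.e. latitude -14.69°, longitude -56.80°.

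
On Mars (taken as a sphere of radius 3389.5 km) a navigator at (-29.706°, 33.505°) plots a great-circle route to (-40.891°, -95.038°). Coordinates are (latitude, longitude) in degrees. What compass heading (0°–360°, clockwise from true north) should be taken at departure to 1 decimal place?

With φ₁ = -0.5185, φ₂ = -0.7137, Δλ = -2.2435 rad, the forward-azimuth formula gives
θ = atan2( sin Δλ cos φ₂ , cos φ₁ sin φ₂ − sin φ₁ cos φ₂ cos Δλ ) = atan2(-0.5913, -0.8020) = -143.60°.
Adding 360° brings this into [0°, 360°): 216.4°.

216.4°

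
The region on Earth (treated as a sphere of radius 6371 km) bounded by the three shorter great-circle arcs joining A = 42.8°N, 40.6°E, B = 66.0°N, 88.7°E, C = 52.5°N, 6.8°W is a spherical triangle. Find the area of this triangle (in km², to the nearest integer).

Side lengths (central angles): a = 0.7940, b = 0.5710, c = 0.6094 rad; semiperimeter s = 0.9872.
By l'Huilier's theorem, tan(E/4) = √[tan(s/2) tan((s−a)/2) tan((s−b)/2) tan((s−c)/2)], giving spherical excess E = 0.1834 rad.
Area = E·R² = 0.1834 × (6371)² ≈ 7442502 km².

7442502 km²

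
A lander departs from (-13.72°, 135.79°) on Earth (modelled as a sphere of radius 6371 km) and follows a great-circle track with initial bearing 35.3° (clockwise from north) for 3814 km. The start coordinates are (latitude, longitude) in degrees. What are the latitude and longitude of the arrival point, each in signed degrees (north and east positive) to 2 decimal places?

14.53°, 155.45°

Angular distance δ = d/R = 3814/6371 = 0.59865 rad; initial bearing θ = 0.6161 rad.
sin φ₂ = sin φ₁ cos δ + cos φ₁ sin δ cos θ = (-0.2372)(0.8261) + (0.9715)(0.5635)(0.8161) = 0.2509, so φ₂ = 14.53°.
Δλ = atan2(sin θ sin δ cos φ₁, cos δ − sin φ₁ sin φ₂) = atan2(0.3163, 0.8856) = 19.657°.
λ₂ = 135.790° + 19.657° = 155.45°.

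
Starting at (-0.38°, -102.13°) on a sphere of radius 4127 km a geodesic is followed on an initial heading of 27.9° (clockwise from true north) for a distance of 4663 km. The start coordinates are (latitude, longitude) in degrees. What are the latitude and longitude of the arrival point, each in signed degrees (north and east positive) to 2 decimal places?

Angular distance δ = d/R = 4663/4127 = 1.12988 rad; initial bearing θ = 0.4869 rad.
sin φ₂ = sin φ₁ cos δ + cos φ₁ sin δ cos θ = (-0.0066)(0.4268) + (1.0000)(0.9044)(0.8838) = 0.7964, so φ₂ = 52.79°.
Δλ = atan2(sin θ sin δ cos φ₁, cos δ − sin φ₁ sin φ₂) = atan2(0.4232, 0.4321) = 44.405°.
λ₂ = -102.130° + 44.405° = -57.73°.

52.79°, -57.73°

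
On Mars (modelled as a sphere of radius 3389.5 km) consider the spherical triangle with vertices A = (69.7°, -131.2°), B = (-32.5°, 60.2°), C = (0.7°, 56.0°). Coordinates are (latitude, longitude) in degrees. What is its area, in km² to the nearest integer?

Side lengths (central angles): a = 0.5836, b = 1.9100, c = 2.4828 rad; semiperimeter s = 2.4882.
By l'Huilier's theorem, tan(E/4) = √[tan(s/2) tan((s−a)/2) tan((s−b)/2) tan((s−c)/2)], giving spherical excess E = 0.2296 rad.
Area = E·R² = 0.2296 × (3389.5)² ≈ 2638106 km².

2638106 km²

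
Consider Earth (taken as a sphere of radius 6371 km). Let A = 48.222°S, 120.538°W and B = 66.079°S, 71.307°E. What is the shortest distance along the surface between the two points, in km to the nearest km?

With latitudes φ₁ = -48.222°, φ₂ = -66.079° and longitude difference Δλ = -168.155°:
Haversine: a = sin²(Δφ/2) + cos φ₁ cos φ₂ sin²(Δλ/2) = 0.0241 + (0.6662)(0.4055)(0.9894) = 0.29136.
Central angle c = 2·arcsin(√a) = 1.14034 rad.
Distance = R·c = 6371 × 1.1403 ≈ 7265 km.

7265 km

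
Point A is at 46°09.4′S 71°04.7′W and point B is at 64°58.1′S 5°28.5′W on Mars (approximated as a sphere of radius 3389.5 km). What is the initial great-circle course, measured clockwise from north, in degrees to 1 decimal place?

142.5°

Δλ = 65.603° = 1.1450 rad.
y = sin Δλ · cos φ₂ = (0.9107)(0.4231) = 0.3853
x = cos φ₁ sin φ₂ − sin φ₁ cos φ₂ cos Δλ = (0.6927)(-0.9061) − (-0.7212)(0.4231)(0.4131) = -0.5016
θ = atan2(y, x) = 142.47°, so the bearing is 142.5°.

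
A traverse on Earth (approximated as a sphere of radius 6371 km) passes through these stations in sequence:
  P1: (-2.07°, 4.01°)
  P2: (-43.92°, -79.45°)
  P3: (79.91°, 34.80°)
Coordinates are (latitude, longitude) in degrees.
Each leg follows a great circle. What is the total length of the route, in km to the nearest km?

24590 km

Leg P1→P2: central angle 1.4635 rad, distance 9324.3 km.
Leg P2→P3: central angle 2.3961 rad, distance 15265.6 km.
Total: 9324.3 + 15265.6 ≈ 24590 km.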